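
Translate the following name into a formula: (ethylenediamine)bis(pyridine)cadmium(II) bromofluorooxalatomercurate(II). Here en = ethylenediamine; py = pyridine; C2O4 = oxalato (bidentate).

Cation [Cd…]: ligand charges 0, Cd(II) ⇒ ion charge 2+.
Anion [Hg…]: ligand charges -4, Hg(II) ⇒ ion charge 2−.
One 2+ cation balances one 2− anion.

[Cd(en)(py)2][HgBr(C2O4)F]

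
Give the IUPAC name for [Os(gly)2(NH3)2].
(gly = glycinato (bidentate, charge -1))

There is no counter-ion, so the complex is neutral overall.
Ligand charges: 2×glycinato (-1 each), 2×ammine (neutral); total -2. So Os + (-2) = 0, giving Os = +2.
Ligands are named alphabetically: ammine before glycinato.

diamminebis(glycinato)osmium(II)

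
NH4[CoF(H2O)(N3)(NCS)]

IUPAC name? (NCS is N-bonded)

The 1 ammonium counter-ion carries a total charge of +1, so each complex ion is 1−.
Ligand charges: 1×isothiocyanato (-1 each), 1×fluoro (-1 each), 1×azido (-1 each), 1×aqua (neutral); total -3. So Co + (-3) = 1−, giving Co = +2.
Ligands are named alphabetically: aqua before azido before fluoro before isothiocyanato.
The complex ion is anionic, so cobalt takes the -ate form cobaltate(II).

ammonium aquaazidofluoroisothiocyanatocobaltate(II)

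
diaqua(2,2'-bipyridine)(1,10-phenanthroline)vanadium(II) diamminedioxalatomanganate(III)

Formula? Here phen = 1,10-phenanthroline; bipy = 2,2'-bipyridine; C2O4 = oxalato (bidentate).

Cation [V…]: ligand charges 0, V(II) ⇒ ion charge 2+.
Anion [Mn…]: ligand charges -4, Mn(III) ⇒ ion charge 1−.
One 2+ cation requires 2 of the 1− anion.

[V(bipy)(H2O)2(phen)][Mn(C2O4)2(NH3)2]2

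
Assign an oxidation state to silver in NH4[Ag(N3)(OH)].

+1

1 ammonium outside the brackets (+1 each) → the complex ion is 1−.
Ligand charges: 1×OH = -1; 1×N3 = -1; sum -2.
Ag + (-2) = 1− ⇒ Ag is +1.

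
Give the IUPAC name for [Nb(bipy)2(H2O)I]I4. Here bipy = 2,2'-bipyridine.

The 4 iodide counter-ions carry a total charge of -4, so each complex ion is 4+.
Ligand charges: 2×2,2'-bipyridine (neutral), 1×iodo (-1 each), 1×aqua (neutral); total -1. So Nb + (-1) = 4+, giving Nb = +5.
Ligands are named alphabetically: aqua before bipyridine before iodo.

aquabis(2,2'-bipyridine)iodoniobium(V) iodide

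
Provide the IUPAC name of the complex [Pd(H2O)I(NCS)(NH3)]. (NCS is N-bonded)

There is no counter-ion, so the complex is neutral overall.
Ligand charges: 1×aqua (neutral), 1×ammine (neutral), 1×iodo (-1 each), 1×isothiocyanato (-1 each); total -2. So Pd + (-2) = 0, giving Pd = +2.
Ligands are named alphabetically: ammine before aqua before iodo before isothiocyanato.

ammineaquaiodoisothiocyanatopalladium(II)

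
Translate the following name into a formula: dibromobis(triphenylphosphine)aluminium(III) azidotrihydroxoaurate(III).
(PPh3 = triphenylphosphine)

Cation [Al…]: ligand charges -2, Al(III) ⇒ ion charge 1+.
Anion [Au…]: ligand charges -4, Au(III) ⇒ ion charge 1−.
One 1+ cation balances one 1− anion.

[AlBr2(PPh3)2][Au(N3)(OH)3]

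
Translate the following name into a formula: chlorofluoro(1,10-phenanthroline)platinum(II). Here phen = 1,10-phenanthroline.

[PtClF(phen)]

Ligands: 1 fluoro (F, -1), 1 chloro (Cl, -1), 1 1,10-phenanthroline (phen, neutral). Ligand charge sum = -2.
With Pt in oxidation state +2, the complex ion is [Pt...].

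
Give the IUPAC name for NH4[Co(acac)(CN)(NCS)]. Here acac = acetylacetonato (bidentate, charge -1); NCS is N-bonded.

The 1 ammonium counter-ion carries a total charge of +1, so each complex ion is 1−.
Ligand charges: 1×acetylacetonato (-1 each), 1×isothiocyanato (-1 each), 1×cyano (-1 each); total -3. So Co + (-3) = 1−, giving Co = +2.
The complex ion is anionic, so cobalt takes the -ate form cobaltate(II).

ammonium (acetylacetonato)cyanoisothiocyanatocobaltate(II)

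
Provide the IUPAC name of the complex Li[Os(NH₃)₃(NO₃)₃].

lithium triamminetrinitratoosmate(II)

The 1 lithium counter-ion carries a total charge of +1, so each complex ion is 1−.
Ligand charges: 3×ammine (neutral), 3×nitrato (-1 each); total -3. So Os + (-3) = 1−, giving Os = +2.
The complex ion is anionic, so osmium takes the -ate form osmate(II).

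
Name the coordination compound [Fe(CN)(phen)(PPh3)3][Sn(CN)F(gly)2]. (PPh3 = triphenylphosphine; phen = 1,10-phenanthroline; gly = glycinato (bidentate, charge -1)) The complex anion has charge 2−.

Both ions are complex: the cation is named first with the plain metal name, the anion second with the -ate form; each ion's ligands are alphabetised independently.
The complex anion is given as 2−; its ligand charges sum to -4, so Sn = +2.
A 1:1 salt means the cation carries the equal and opposite charge, 2+.
Cation: ligand charges sum to -1; for the ion to be 2+, Fe = +3.

cyano(1,10-phenanthroline)tris(triphenylphosphine)iron(III) cyanofluorobis(glycinato)stannate(II)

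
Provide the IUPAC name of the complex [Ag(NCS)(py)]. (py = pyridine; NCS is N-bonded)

isothiocyanato(pyridine)silver(I)

There is no counter-ion, so the complex is neutral overall.
Ligand charges: 1×pyridine (neutral), 1×isothiocyanato (-1 each); total -1. So Ag + (-1) = 0, giving Ag = +1.
Ligands are named alphabetically: isothiocyanato before pyridine.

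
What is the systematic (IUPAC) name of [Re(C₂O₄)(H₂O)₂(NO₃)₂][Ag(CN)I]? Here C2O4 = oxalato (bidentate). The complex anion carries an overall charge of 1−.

diaquadinitratooxalatorhenium(V) cyanoiodoargentate(I)

The complex anion is given as 1−; its ligand charges sum to -2, so Ag = +1.
A 1:1 salt means the cation carries the equal and opposite charge, 1+.
Cation: ligand charges sum to -4; for the ion to be 1+, Re = +5.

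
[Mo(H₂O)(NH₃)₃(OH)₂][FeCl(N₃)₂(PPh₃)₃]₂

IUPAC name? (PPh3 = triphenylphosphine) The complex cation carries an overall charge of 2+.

triammineaquadihydroxomolybdenum(IV) diazidochlorotris(triphenylphosphine)ferrate(II)

Both ions are complex: the cation is named first with the plain metal name, the anion second with the -ate form; each ion's ligands are alphabetised independently.
The complex cation is given as 2+; its ligand charges sum to -2, so Mo = +4.
With 2 anions per cation, each anion must be 2/2 = 1−.
Anion: ligand charges sum to -3; for the ion to be 1−, Fe = +2.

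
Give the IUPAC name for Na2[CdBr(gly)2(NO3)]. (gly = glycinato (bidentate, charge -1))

The 2 sodium counter-ions carry a total charge of +2, so each complex ion is 2−.
Ligand charges: 1×bromo (-1 each), 1×nitrato (-1 each), 2×glycinato (-1 each); total -4. So Cd + (-4) = 2−, giving Cd = +2.
Ligands are named alphabetically: bromo before glycinato before nitrato.
The complex ion is anionic, so cadmium takes the -ate form cadmate(II).

sodium bromobis(glycinato)nitratocadmate(II)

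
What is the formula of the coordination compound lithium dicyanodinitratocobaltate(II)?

Ligands: 2 nitrato (NO3, -1), 2 cyano (CN, -1). Ligand charge sum = -4.
Charge balance with lithium (+1) requires 1 complex ion per 2 lithium.

Li2[Co(CN)2(NO3)2]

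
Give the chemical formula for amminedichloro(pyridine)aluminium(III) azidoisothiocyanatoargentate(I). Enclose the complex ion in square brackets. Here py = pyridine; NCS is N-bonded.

[AlCl2(NH3)(py)][Ag(N3)(NCS)]

Cation [Al…]: ligand charges -2, Al(III) ⇒ ion charge 1+.
Anion [Ag…]: ligand charges -2, Ag(I) ⇒ ion charge 1−.
One 1+ cation balances one 1− anion.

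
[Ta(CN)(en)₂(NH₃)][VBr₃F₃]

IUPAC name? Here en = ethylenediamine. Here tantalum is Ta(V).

amminecyanobis(ethylenediamine)tantalum(V) tribromotrifluorovanadate(II)

Both ions are complex: the cation is named first with the plain metal name, the anion second with the -ate form; each ion's ligands are alphabetised independently.
Ta is given as +5; the cation's ligand charges sum to -1, so the complex cation is 4+.
A 1:1 salt means the anion carries the equal and opposite charge, 4−.
Anion: ligand charges sum to -6; for the ion to be 4−, V = +2.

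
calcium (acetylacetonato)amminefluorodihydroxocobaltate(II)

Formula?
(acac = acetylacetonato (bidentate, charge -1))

Ca[Co(acac)F(NH3)(OH)2]

Ligands: 1 ammine (NH3, neutral), 1 fluoro (F, -1), 1 acetylacetonato (acac, -1), 2 hydroxo (OH, -1). Ligand charge sum = -4.
With Co in oxidation state +2, the complex ion is [Co...]^2−.
Charge balance with calcium (+2) requires 1 complex ion per 1 calcium.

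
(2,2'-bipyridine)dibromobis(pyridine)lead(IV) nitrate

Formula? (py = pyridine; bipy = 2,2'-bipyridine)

[Pb(bipy)Br2(py)2](NO3)2

Ligands: 2 bromo (Br, -1), 2 pyridine (py, neutral), 1 2,2'-bipyridine (bipy, neutral). Ligand charge sum = -2.
Charge balance with nitrate (-1) requires 1 complex ion per 2 nitrate.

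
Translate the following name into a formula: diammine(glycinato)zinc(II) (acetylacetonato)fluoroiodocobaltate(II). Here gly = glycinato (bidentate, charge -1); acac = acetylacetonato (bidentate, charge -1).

Cation [Zn…]: ligand charges -1, Zn(II) ⇒ ion charge 1+.
Anion [Co…]: ligand charges -3, Co(II) ⇒ ion charge 1−.

[Zn(gly)(NH3)2][Co(acac)FI]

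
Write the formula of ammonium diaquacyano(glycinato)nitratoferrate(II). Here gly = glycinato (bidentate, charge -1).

Ligands: 1 nitrato (NO3, -1), 1 glycinato (gly, -1), 2 aqua (H2O, neutral), 1 cyano (CN, -1). Ligand charge sum = -3.
With Fe in oxidation state +2, the complex ion is [Fe...]^1−.
Charge balance with ammonium (+1) requires 1 complex ion per 1 ammonium.

NH4[Fe(CN)(gly)(H2O)2(NO3)]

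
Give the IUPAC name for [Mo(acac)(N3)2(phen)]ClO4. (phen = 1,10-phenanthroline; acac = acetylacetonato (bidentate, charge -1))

(acetylacetonato)diazido(1,10-phenanthroline)molybdenum(IV) perchlorate

The 1 perchlorate counter-ion carries a total charge of -1, so each complex ion is 1+.
Ligand charges: 2×azido (-1 each), 1×1,10-phenanthroline (neutral), 1×acetylacetonato (-1 each); total -3. So Mo + (-3) = 1+, giving Mo = +4.
Ligands are named alphabetically: acetylacetonato before azido before phenanthroline.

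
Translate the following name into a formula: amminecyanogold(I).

Ligands: 1 ammine (NH3, neutral), 1 cyano (CN, -1). Ligand charge sum = -1.
With Au in oxidation state +1, the complex ion is [Au...].

[Au(CN)(NH3)]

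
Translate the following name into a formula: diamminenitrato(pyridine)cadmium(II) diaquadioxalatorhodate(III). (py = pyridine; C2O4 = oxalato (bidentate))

[Cd(NH3)2(NO3)(py)][Rh(C2O4)2(H2O)2]

Cation [Cd…]: ligand charges -1, Cd(II) ⇒ ion charge 1+.
Anion [Rh…]: ligand charges -4, Rh(III) ⇒ ion charge 1−.
One 1+ cation balances one 1− anion.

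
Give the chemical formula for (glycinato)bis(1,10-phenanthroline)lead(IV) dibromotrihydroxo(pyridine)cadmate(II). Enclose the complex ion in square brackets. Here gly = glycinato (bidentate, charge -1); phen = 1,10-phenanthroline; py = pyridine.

Cation [Pb…]: ligand charges -1, Pb(IV) ⇒ ion charge 3+.
Anion [Cd…]: ligand charges -5, Cd(II) ⇒ ion charge 3−.
One 3+ cation balances one 3− anion.

[Pb(gly)(phen)2][CdBr2(OH)3(py)]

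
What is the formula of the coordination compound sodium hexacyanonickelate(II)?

Na4[Ni(CN)6]

Ligands: 6 cyano (CN, -1). Ligand charge sum = -6.
Charge balance with sodium (+1) requires 1 complex ion per 4 sodium.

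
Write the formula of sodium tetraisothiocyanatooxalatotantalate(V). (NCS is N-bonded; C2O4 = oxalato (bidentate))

Na[Ta(C2O4)(NCS)4]

Ligands: 4 isothiocyanato (NCS, -1), 1 oxalato (C2O4, -2). Ligand charge sum = -6.
Charge balance with sodium (+1) requires 1 complex ion per 1 sodium.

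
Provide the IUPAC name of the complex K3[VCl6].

The 3 potassium counter-ions carry a total charge of +3, so each complex ion is 3−.
Ligand charges: 6×chloro (-1 each); total -6. So V + (-6) = 3−, giving V = +3.
The complex ion is anionic, so vanadium takes the -ate form vanadate(III).

potassium hexachlorovanadate(III)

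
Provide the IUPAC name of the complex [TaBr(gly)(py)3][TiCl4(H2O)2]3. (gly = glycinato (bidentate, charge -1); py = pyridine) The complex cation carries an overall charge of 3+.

Both ions are complex: the cation is named first with the plain metal name, the anion second with the -ate form; each ion's ligands are alphabetised independently.
The complex cation is given as 3+; its ligand charges sum to -2, so Ta = +5.
With 3 anions per cation, each anion must be 3/3 = 1−.
Anion: ligand charges sum to -4; for the ion to be 1−, Ti = +3.

bromo(glycinato)tris(pyridine)tantalum(V) diaquatetrachlorotitanate(III)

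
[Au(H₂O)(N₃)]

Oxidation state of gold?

No counter-ion: the bracketed complex is neutral.
Ligand charges: 1×H2O neutral; 1×N3 = -1; sum -1.
Au + (-1) = 0 ⇒ Au is +1.

+1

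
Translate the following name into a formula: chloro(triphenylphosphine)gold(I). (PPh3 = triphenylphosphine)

[AuCl(PPh3)]

Ligands: 1 chloro (Cl, -1), 1 triphenylphosphine (PPh3, neutral). Ligand charge sum = -1.
With Au in oxidation state +1, the complex ion is [Au...].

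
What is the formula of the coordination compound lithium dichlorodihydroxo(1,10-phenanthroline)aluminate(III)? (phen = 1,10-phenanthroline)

Ligands: 2 hydroxo (OH, -1), 1 1,10-phenanthroline (phen, neutral), 2 chloro (Cl, -1). Ligand charge sum = -4.
With Al in oxidation state +3, the complex ion is [Al...]^1−.
Charge balance with lithium (+1) requires 1 complex ion per 1 lithium.

Li[AlCl2(OH)2(phen)]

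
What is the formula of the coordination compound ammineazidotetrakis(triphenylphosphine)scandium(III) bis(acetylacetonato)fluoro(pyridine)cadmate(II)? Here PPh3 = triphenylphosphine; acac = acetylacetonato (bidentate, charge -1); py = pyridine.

Cation [Sc…]: ligand charges -1, Sc(III) ⇒ ion charge 2+.
Anion [Cd…]: ligand charges -3, Cd(II) ⇒ ion charge 1−.
One 2+ cation requires 2 of the 1− anion.

[Sc(N3)(NH3)(PPh3)4][Cd(acac)2F(py)]2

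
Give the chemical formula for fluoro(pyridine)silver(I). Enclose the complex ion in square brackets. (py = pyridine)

[AgF(py)]

Ligands: 1 pyridine (py, neutral), 1 fluoro (F, -1). Ligand charge sum = -1.
With Ag in oxidation state +1, the complex ion is [Ag...].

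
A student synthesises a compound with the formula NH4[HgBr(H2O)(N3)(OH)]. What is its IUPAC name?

ammonium aquaazidobromohydroxomercurate(II)

The 1 ammonium counter-ion carries a total charge of +1, so each complex ion is 1−.
Ligand charges: 1×hydroxo (-1 each), 1×azido (-1 each), 1×bromo (-1 each), 1×aqua (neutral); total -3. So Hg + (-3) = 1−, giving Hg = +2.
Ligands are named alphabetically: aqua before azido before bromo before hydroxo.
The complex ion is anionic, so mercury takes the -ate form mercurate(II).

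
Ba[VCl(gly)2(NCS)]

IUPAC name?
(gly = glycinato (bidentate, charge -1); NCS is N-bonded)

barium chlorobis(glycinato)isothiocyanatovanadate(II)

The 1 barium counter-ion carries a total charge of +2, so each complex ion is 2−.
Ligand charges: 2×glycinato (-1 each), 1×chloro (-1 each), 1×isothiocyanato (-1 each); total -4. So V + (-4) = 2−, giving V = +2.
Ligands are named alphabetically: chloro before glycinato before isothiocyanato.
The complex ion is anionic, so vanadium takes the -ate form vanadate(II).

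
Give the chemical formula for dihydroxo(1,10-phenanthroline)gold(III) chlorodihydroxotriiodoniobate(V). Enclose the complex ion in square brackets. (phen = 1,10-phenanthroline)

Cation [Au…]: ligand charges -2, Au(III) ⇒ ion charge 1+.
Anion [Nb…]: ligand charges -6, Nb(V) ⇒ ion charge 1−.
One 1+ cation balances one 1− anion.

[Au(OH)2(phen)][NbClI3(OH)2]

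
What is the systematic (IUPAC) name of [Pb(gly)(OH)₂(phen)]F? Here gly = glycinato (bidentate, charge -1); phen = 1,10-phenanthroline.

(glycinato)dihydroxo(1,10-phenanthroline)lead(IV) fluoride

The 1 fluoride counter-ion carries a total charge of -1, so each complex ion is 1+.
Ligand charges: 1×glycinato (-1 each), 1×1,10-phenanthroline (neutral), 2×hydroxo (-1 each); total -3. So Pb + (-3) = 1+, giving Pb = +4.
Ligands are named alphabetically: glycinato before hydroxo before phenanthroline.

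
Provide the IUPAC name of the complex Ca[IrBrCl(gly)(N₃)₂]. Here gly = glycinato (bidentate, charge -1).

The 1 calcium counter-ion carries a total charge of +2, so each complex ion is 2−.
Ligand charges: 1×bromo (-1 each), 1×chloro (-1 each), 2×azido (-1 each), 1×glycinato (-1 each); total -5. So Ir + (-5) = 2−, giving Ir = +3.
Ligands are named alphabetically: azido before bromo before chloro before glycinato.
The complex ion is anionic, so iridium takes the -ate form iridate(III).

calcium diazidobromochloro(glycinato)iridate(III)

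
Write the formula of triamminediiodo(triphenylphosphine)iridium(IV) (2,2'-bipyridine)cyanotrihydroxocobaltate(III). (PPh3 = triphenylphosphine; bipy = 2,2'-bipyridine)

[IrI2(NH3)3(PPh3)][Co(bipy)(CN)(OH)3]2

Cation [Ir…]: ligand charges -2, Ir(IV) ⇒ ion charge 2+.
Anion [Co…]: ligand charges -4, Co(III) ⇒ ion charge 1−.
One 2+ cation requires 2 of the 1− anion.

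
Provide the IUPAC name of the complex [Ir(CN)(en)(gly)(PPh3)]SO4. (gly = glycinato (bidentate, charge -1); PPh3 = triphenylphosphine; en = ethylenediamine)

cyano(ethylenediamine)(glycinato)(triphenylphosphine)iridium(IV) sulfate

The 1 sulfate counter-ion carries a total charge of -2, so each complex ion is 2+.
Ligand charges: 1×cyano (-1 each), 1×glycinato (-1 each), 1×triphenylphosphine (neutral), 1×ethylenediamine (neutral); total -2. So Ir + (-2) = 2+, giving Ir = +4.
Ligands are named alphabetically: cyano before ethylenediamine before glycinato before triphenylphosphine.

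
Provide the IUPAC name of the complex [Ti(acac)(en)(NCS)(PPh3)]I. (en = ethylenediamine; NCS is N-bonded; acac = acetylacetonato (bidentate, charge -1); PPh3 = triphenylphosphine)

The 1 iodide counter-ion carries a total charge of -1, so each complex ion is 1+.
Ligand charges: 1×ethylenediamine (neutral), 1×isothiocyanato (-1 each), 1×acetylacetonato (-1 each), 1×triphenylphosphine (neutral); total -2. So Ti + (-2) = 1+, giving Ti = +3.
Ligands are named alphabetically: acetylacetonato before ethylenediamine before isothiocyanato before triphenylphosphine.

(acetylacetonato)(ethylenediamine)isothiocyanato(triphenylphosphine)titanium(III) iodide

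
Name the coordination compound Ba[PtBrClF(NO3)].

barium bromochlorofluoronitratoplatinate(II)

The 1 barium counter-ion carries a total charge of +2, so each complex ion is 2−.
Ligand charges: 1×bromo (-1 each), 1×nitrato (-1 each), 1×chloro (-1 each), 1×fluoro (-1 each); total -4. So Pt + (-4) = 2−, giving Pt = +2.
Ligands are named alphabetically: bromo before chloro before fluoro before nitrato.
The complex ion is anionic, so platinum takes the -ate form platinate(II).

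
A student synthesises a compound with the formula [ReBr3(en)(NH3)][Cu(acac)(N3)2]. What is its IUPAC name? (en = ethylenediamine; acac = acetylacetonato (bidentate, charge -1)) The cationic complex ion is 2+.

amminetribromo(ethylenediamine)rhenium(V) (acetylacetonato)diazidocuprate(I)

Both ions are complex: the cation is named first with the plain metal name, the anion second with the -ate form; each ion's ligands are alphabetised independently.
The complex cation is given as 2+; its ligand charges sum to -3, so Re = +5.
A 1:1 salt means the anion carries the equal and opposite charge, 2−.
Anion: ligand charges sum to -3; for the ion to be 2−, Cu = +1.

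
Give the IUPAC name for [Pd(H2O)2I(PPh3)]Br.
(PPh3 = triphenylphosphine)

diaquaiodo(triphenylphosphine)palladium(II) bromide

The 1 bromide counter-ion carries a total charge of -1, so each complex ion is 1+.
Ligand charges: 2×aqua (neutral), 1×iodo (-1 each), 1×triphenylphosphine (neutral); total -1. So Pd + (-1) = 1+, giving Pd = +2.
Ligands are named alphabetically: aqua before iodo before triphenylphosphine.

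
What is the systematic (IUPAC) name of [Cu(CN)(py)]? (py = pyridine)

cyano(pyridine)copper(I)

There is no counter-ion, so the complex is neutral overall.
Ligand charges: 1×pyridine (neutral), 1×cyano (-1 each); total -1. So Cu + (-1) = 0, giving Cu = +1.
Ligands are named alphabetically: cyano before pyridine.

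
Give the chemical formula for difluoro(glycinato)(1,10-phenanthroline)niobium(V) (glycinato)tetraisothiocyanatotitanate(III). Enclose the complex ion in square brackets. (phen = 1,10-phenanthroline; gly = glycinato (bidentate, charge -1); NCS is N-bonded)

[NbF2(gly)(phen)][Ti(gly)(NCS)4]

Cation [Nb…]: ligand charges -3, Nb(V) ⇒ ion charge 2+.
Anion [Ti…]: ligand charges -5, Ti(III) ⇒ ion charge 2−.
One 2+ cation balances one 2− anion.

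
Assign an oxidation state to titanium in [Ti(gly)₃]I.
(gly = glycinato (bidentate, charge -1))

1 iodide outside the brackets (-1 each) → the complex ion is 1+.
Ligand charges: 3×gly = -3; sum -3.
Ti + (-3) = 1+ ⇒ Ti is +4.

+4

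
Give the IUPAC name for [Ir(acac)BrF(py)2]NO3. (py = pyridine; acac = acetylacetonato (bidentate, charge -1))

The 1 nitrate counter-ion carries a total charge of -1, so each complex ion is 1+.
Ligand charges: 1×fluoro (-1 each), 2×pyridine (neutral), 1×acetylacetonato (-1 each), 1×bromo (-1 each); total -3. So Ir + (-3) = 1+, giving Ir = +4.
Ligands are named alphabetically: acetylacetonato before bromo before fluoro before pyridine.

(acetylacetonato)bromofluorobis(pyridine)iridium(IV) nitrate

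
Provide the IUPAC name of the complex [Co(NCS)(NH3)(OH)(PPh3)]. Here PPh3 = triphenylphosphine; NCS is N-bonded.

amminehydroxoisothiocyanato(triphenylphosphine)cobalt(II)

There is no counter-ion, so the complex is neutral overall.
Ligand charges: 1×hydroxo (-1 each), 1×triphenylphosphine (neutral), 1×isothiocyanato (-1 each), 1×ammine (neutral); total -2. So Co + (-2) = 0, giving Co = +2.
Ligands are named alphabetically: ammine before hydroxo before isothiocyanato before triphenylphosphine.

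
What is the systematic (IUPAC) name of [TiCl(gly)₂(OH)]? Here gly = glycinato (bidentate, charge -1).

chlorobis(glycinato)hydroxotitanium(IV)

There is no counter-ion, so the complex is neutral overall.
Ligand charges: 1×hydroxo (-1 each), 2×glycinato (-1 each), 1×chloro (-1 each); total -4. So Ti + (-4) = 0, giving Ti = +4.
Ligands are named alphabetically: chloro before glycinato before hydroxo.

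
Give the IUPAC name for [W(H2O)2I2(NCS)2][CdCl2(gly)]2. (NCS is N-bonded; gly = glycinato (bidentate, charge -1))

diaquadiiododiisothiocyanatotungsten(VI) dichloro(glycinato)cadmate(II)

Cadmium is always +2 in its complexes; the anion's ligand charges sum to -3, so the complex anion is 1−.
With 2 anions per cation, the cation must be 2×1 = 2+.
Cation: ligand charges sum to -4; for the ion to be 2+, W = +6.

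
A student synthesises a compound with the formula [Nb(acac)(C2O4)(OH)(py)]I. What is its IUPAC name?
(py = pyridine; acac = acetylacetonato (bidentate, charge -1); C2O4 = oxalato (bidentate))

(acetylacetonato)hydroxooxalato(pyridine)niobium(V) iodide

The 1 iodide counter-ion carries a total charge of -1, so each complex ion is 1+.
Ligand charges: 1×pyridine (neutral), 1×acetylacetonato (-1 each), 1×oxalato (-2 each), 1×hydroxo (-1 each); total -4. So Nb + (-4) = 1+, giving Nb = +5.
Ligands are named alphabetically: acetylacetonato before hydroxo before oxalato before pyridine.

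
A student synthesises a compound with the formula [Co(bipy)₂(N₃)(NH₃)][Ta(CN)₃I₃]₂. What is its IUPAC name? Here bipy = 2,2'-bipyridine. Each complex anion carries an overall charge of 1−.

ammineazidobis(2,2'-bipyridine)cobalt(III) tricyanotriiodotantalate(V)

The complex anion is given as 1−; its ligand charges sum to -6, so Ta = +5.
With 2 anions per cation, the cation must be 2×1 = 2+.
Cation: ligand charges sum to -1; for the ion to be 2+, Co = +3.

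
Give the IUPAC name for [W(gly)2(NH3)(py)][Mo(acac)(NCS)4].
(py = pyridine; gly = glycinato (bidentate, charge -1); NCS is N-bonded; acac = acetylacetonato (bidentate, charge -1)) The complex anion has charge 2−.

amminebis(glycinato)(pyridine)tungsten(IV) (acetylacetonato)tetraisothiocyanatomolybdate(III)

Both ions are complex: the cation is named first with the plain metal name, the anion second with the -ate form; each ion's ligands are alphabetised independently.
The complex anion is given as 2−; its ligand charges sum to -5, so Mo = +3.
A 1:1 salt means the cation carries the equal and opposite charge, 2+.
Cation: ligand charges sum to -2; for the ion to be 2+, W = +4.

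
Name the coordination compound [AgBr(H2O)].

aquabromosilver(I)

There is no counter-ion, so the complex is neutral overall.
Ligand charges: 1×aqua (neutral), 1×bromo (-1 each); total -1. So Ag + (-1) = 0, giving Ag = +1.
Ligands are named alphabetically: aqua before bromo.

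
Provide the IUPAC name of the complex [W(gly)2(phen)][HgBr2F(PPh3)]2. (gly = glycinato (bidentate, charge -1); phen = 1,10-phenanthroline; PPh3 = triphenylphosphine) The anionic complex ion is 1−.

bis(glycinato)(1,10-phenanthroline)tungsten(IV) dibromofluoro(triphenylphosphine)mercurate(II)

Both ions are complex: the cation is named first with the plain metal name, the anion second with the -ate form; each ion's ligands are alphabetised independently.
The complex anion is given as 1−; its ligand charges sum to -3, so Hg = +2.
With 2 anions per cation, the cation must be 2×1 = 2+.
Cation: ligand charges sum to -2; for the ion to be 2+, W = +4.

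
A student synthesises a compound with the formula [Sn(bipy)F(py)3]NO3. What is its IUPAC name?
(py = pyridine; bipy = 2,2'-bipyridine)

The 1 nitrate counter-ion carries a total charge of -1, so each complex ion is 1+.
Ligand charges: 3×pyridine (neutral), 1×2,2'-bipyridine (neutral), 1×fluoro (-1 each); total -1. So Sn + (-1) = 1+, giving Sn = +2.
Ligands are named alphabetically: bipyridine before fluoro before pyridine.

(2,2'-bipyridine)fluorotris(pyridine)tin(II) nitrate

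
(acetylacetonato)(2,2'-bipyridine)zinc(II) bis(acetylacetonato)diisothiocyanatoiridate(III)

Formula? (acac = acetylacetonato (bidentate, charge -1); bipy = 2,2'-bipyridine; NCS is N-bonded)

[Zn(acac)(bipy)][Ir(acac)2(NCS)2]

Cation [Zn…]: ligand charges -1, Zn(II) ⇒ ion charge 1+.
Anion [Ir…]: ligand charges -4, Ir(III) ⇒ ion charge 1−.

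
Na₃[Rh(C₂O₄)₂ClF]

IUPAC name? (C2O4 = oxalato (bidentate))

The 3 sodium counter-ions carry a total charge of +3, so each complex ion is 3−.
Ligand charges: 1×chloro (-1 each), 2×oxalato (-2 each), 1×fluoro (-1 each); total -6. So Rh + (-6) = 3−, giving Rh = +3.
The complex ion is anionic, so rhodium takes the -ate form rhodate(III).

sodium chlorofluorodioxalatorhodate(III)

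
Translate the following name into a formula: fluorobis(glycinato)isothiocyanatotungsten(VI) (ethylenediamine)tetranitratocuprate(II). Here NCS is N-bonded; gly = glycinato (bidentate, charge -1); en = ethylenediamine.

[WF(gly)2(NCS)][Cu(en)(NO3)4]

Cation [W…]: ligand charges -4, W(VI) ⇒ ion charge 2+.
Anion [Cu…]: ligand charges -4, Cu(II) ⇒ ion charge 2−.
One 2+ cation balances one 2− anion.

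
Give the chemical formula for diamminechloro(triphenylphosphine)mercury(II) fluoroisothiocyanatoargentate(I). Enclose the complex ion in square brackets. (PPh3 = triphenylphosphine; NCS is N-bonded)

[HgCl(NH3)2(PPh3)][AgF(NCS)]

Cation [Hg…]: ligand charges -1, Hg(II) ⇒ ion charge 1+.
Anion [Ag…]: ligand charges -2, Ag(I) ⇒ ion charge 1−.
One 1+ cation balances one 1− anion.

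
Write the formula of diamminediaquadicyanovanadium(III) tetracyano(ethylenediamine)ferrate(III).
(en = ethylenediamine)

Cation [V…]: ligand charges -2, V(III) ⇒ ion charge 1+.
Anion [Fe…]: ligand charges -4, Fe(III) ⇒ ion charge 1−.
One 1+ cation balances one 1− anion.

[V(CN)2(H2O)2(NH3)2][Fe(CN)4(en)]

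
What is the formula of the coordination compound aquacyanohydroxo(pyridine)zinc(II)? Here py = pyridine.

[Zn(CN)(H2O)(OH)(py)]

Ligands: 1 pyridine (py, neutral), 1 hydroxo (OH, -1), 1 cyano (CN, -1), 1 aqua (H2O, neutral). Ligand charge sum = -2.
With Zn in oxidation state +2, the complex ion is [Zn...].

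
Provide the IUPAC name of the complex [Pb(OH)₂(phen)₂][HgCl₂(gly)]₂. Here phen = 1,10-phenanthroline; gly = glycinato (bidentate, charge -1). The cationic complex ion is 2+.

dihydroxobis(1,10-phenanthroline)lead(IV) dichloro(glycinato)mercurate(II)

Both ions are complex: the cation is named first with the plain metal name, the anion second with the -ate form; each ion's ligands are alphabetised independently.
The complex cation is given as 2+; its ligand charges sum to -2, so Pb = +4.
With 2 anions per cation, each anion must be 2/2 = 1−.
Anion: ligand charges sum to -3; for the ion to be 1−, Hg = +2.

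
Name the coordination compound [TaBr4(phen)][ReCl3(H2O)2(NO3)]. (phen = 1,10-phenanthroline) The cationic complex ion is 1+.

The complex cation is given as 1+; its ligand charges sum to -4, so Ta = +5.
A 1:1 salt means the anion carries the equal and opposite charge, 1−.
Anion: ligand charges sum to -4; for the ion to be 1−, Re = +3.

tetrabromo(1,10-phenanthroline)tantalum(V) diaquatrichloronitratorhenate(III)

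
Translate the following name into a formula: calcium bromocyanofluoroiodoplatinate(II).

Ca[PtBr(CN)FI]

Ligands: 1 bromo (Br, -1), 1 iodo (I, -1), 1 cyano (CN, -1), 1 fluoro (F, -1). Ligand charge sum = -4.
With Pt in oxidation state +2, the complex ion is [Pt...]^2−.
Charge balance with calcium (+2) requires 1 complex ion per 1 calcium.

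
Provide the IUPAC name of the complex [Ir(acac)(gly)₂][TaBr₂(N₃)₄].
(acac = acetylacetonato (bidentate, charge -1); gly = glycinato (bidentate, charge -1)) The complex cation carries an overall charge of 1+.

Both ions are complex: the cation is named first with the plain metal name, the anion second with the -ate form; each ion's ligands are alphabetised independently.
The complex cation is given as 1+; its ligand charges sum to -3, so Ir = +4.
A 1:1 salt means the anion carries the equal and opposite charge, 1−.
Anion: ligand charges sum to -6; for the ion to be 1−, Ta = +5.

(acetylacetonato)bis(glycinato)iridium(IV) tetraazidodibromotantalate(V)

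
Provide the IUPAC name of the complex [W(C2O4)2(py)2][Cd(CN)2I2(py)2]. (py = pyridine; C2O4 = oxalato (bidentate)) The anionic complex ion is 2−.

The complex anion is given as 2−; its ligand charges sum to -4, so Cd = +2.
A 1:1 salt means the cation carries the equal and opposite charge, 2+.
Cation: ligand charges sum to -4; for the ion to be 2+, W = +6.

dioxalatobis(pyridine)tungsten(VI) dicyanodiiodobis(pyridine)cadmate(II)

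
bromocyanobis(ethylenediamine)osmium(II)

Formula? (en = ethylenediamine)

[OsBr(CN)(en)2]

Ligands: 1 bromo (Br, -1), 2 ethylenediamine (en, neutral), 1 cyano (CN, -1). Ligand charge sum = -2.
With Os in oxidation state +2, the complex ion is [Os...].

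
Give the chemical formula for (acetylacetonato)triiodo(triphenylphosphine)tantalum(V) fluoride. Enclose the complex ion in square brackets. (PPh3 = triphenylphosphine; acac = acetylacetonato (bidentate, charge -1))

Ligands: 1 triphenylphosphine (PPh3, neutral), 3 iodo (I, -1), 1 acetylacetonato (acac, -1). Ligand charge sum = -4.
With Ta in oxidation state +5, the complex ion is [Ta...]^1+.
Charge balance with fluoride (-1) requires 1 complex ion per 1 fluoride.

[Ta(acac)I3(PPh3)]F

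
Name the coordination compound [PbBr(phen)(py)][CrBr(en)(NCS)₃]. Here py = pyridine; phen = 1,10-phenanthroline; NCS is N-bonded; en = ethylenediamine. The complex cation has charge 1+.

Both ions are complex: the cation is named first with the plain metal name, the anion second with the -ate form; each ion's ligands are alphabetised independently.
The complex cation is given as 1+; its ligand charges sum to -1, so Pb = +2.
A 1:1 salt means the anion carries the equal and opposite charge, 1−.
Anion: ligand charges sum to -4; for the ion to be 1−, Cr = +3.

bromo(1,10-phenanthroline)(pyridine)lead(II) bromo(ethylenediamine)triisothiocyanatochromate(III)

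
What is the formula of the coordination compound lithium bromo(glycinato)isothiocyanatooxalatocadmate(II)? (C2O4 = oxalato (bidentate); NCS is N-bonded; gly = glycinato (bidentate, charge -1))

Ligands: 1 oxalato (C2O4, -2), 1 bromo (Br, -1), 1 isothiocyanato (NCS, -1), 1 glycinato (gly, -1). Ligand charge sum = -5.
With Cd in oxidation state +2, the complex ion is [Cd...]^3−.
Charge balance with lithium (+1) requires 1 complex ion per 3 lithium.

Li3[CdBr(C2O4)(gly)(NCS)]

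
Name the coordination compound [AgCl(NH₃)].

There is no counter-ion, so the complex is neutral overall.
Ligand charges: 1×ammine (neutral), 1×chloro (-1 each); total -1. So Ag + (-1) = 0, giving Ag = +1.
Ligands are named alphabetically: ammine before chloro.

amminechlorosilver(I)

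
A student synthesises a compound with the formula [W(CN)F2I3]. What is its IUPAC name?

There is no counter-ion, so the complex is neutral overall.
Ligand charges: 1×cyano (-1 each), 2×fluoro (-1 each), 3×iodo (-1 each); total -6. So W + (-6) = 0, giving W = +6.
Ligands are named alphabetically: cyano before fluoro before iodo.

cyanodifluorotriiodotungsten(VI)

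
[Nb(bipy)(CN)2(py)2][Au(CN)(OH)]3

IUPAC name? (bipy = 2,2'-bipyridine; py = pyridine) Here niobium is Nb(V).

Both ions are complex: the cation is named first with the plain metal name, the anion second with the -ate form; each ion's ligands are alphabetised independently.
Nb is given as +5; the cation's ligand charges sum to -2, so the complex cation is 3+.
With 3 anions per cation, each anion must be 3/3 = 1−.
Anion: ligand charges sum to -2; for the ion to be 1−, Au = +1.

(2,2'-bipyridine)dicyanobis(pyridine)niobium(V) cyanohydroxoaurate(I)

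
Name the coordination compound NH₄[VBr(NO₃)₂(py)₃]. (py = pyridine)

The 1 ammonium counter-ion carries a total charge of +1, so each complex ion is 1−.
Ligand charges: 2×nitrato (-1 each), 3×pyridine (neutral), 1×bromo (-1 each); total -3. So V + (-3) = 1−, giving V = +2.
Ligands are named alphabetically: bromo before nitrato before pyridine.
The complex ion is anionic, so vanadium takes the -ate form vanadate(II).

ammonium bromodinitratotris(pyridine)vanadate(II)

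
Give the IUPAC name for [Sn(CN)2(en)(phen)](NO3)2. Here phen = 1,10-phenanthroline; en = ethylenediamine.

dicyano(ethylenediamine)(1,10-phenanthroline)tin(IV) nitrate

The 2 nitrate counter-ions carry a total charge of -2, so each complex ion is 2+.
Ligand charges: 1×1,10-phenanthroline (neutral), 1×ethylenediamine (neutral), 2×cyano (-1 each); total -2. So Sn + (-2) = 2+, giving Sn = +4.
Ligands are named alphabetically: cyano before ethylenediamine before phenanthroline.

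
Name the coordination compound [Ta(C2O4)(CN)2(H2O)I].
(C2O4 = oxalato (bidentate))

aquadicyanoiodooxalatotantalum(V)

There is no counter-ion, so the complex is neutral overall.
Ligand charges: 1×iodo (-1 each), 2×cyano (-1 each), 1×aqua (neutral), 1×oxalato (-2 each); total -5. So Ta + (-5) = 0, giving Ta = +5.
Ligands are named alphabetically: aqua before cyano before iodo before oxalato.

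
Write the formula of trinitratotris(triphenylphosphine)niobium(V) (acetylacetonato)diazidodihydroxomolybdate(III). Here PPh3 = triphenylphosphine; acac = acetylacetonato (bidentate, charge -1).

[Nb(NO3)3(PPh3)3][Mo(acac)(N3)2(OH)2]

Cation [Nb…]: ligand charges -3, Nb(V) ⇒ ion charge 2+.
Anion [Mo…]: ligand charges -5, Mo(III) ⇒ ion charge 2−.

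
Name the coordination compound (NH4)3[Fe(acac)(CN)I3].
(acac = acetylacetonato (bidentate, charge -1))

The 3 ammonium counter-ions carry a total charge of +3, so each complex ion is 3−.
Ligand charges: 1×cyano (-1 each), 1×acetylacetonato (-1 each), 3×iodo (-1 each); total -5. So Fe + (-5) = 3−, giving Fe = +2.
Ligands are named alphabetically: acetylacetonato before cyano before iodo.
The complex ion is anionic, so iron takes the -ate form ferrate(II).

ammonium (acetylacetonato)cyanotriiodoferrate(II)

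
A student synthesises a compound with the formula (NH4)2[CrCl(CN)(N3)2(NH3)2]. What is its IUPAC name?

ammonium diamminediazidochlorocyanochromate(II)

The 2 ammonium counter-ions carry a total charge of +2, so each complex ion is 2−.
Ligand charges: 1×cyano (-1 each), 2×ammine (neutral), 2×azido (-1 each), 1×chloro (-1 each); total -4. So Cr + (-4) = 2−, giving Cr = +2.
The complex ion is anionic, so chromium takes the -ate form chromate(II).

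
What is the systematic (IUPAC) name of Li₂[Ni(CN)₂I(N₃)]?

The 2 lithium counter-ions carry a total charge of +2, so each complex ion is 2−.
Ligand charges: 2×cyano (-1 each), 1×azido (-1 each), 1×iodo (-1 each); total -4. So Ni + (-4) = 2−, giving Ni = +2.
Ligands are named alphabetically: azido before cyano before iodo.
The complex ion is anionic, so nickel takes the -ate form nickelate(II).

lithium azidodicyanoiodonickelate(II)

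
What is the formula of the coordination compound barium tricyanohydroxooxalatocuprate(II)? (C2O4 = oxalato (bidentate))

Ba2[Cu(C2O4)(CN)3(OH)]

Ligands: 3 cyano (CN, -1), 1 oxalato (C2O4, -2), 1 hydroxo (OH, -1). Ligand charge sum = -6.
Charge balance with barium (+2) requires 1 complex ion per 2 barium.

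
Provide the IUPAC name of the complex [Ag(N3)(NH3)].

ammineazidosilver(I)

There is no counter-ion, so the complex is neutral overall.
Ligand charges: 1×ammine (neutral), 1×azido (-1 each); total -1. So Ag + (-1) = 0, giving Ag = +1.
Ligands are named alphabetically: ammine before azido.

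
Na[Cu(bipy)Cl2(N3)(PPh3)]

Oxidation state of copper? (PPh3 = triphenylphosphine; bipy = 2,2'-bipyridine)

+2

1 sodium outside the brackets (+1 each) → the complex ion is 1−.
Ligand charges: 1×N3 = -1; 1×PPh3 neutral; 1×bipy neutral; 2×Cl = -2; sum -3.
Cu + (-3) = 1− ⇒ Cu is +2.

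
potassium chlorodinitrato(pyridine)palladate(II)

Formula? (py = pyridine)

K[PdCl(NO3)2(py)]

Ligands: 2 nitrato (NO3, -1), 1 pyridine (py, neutral), 1 chloro (Cl, -1). Ligand charge sum = -3.
Charge balance with potassium (+1) requires 1 complex ion per 1 potassium.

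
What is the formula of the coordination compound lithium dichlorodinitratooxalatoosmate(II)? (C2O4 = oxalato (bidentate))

Ligands: 2 chloro (Cl, -1), 2 nitrato (NO3, -1), 1 oxalato (C2O4, -2). Ligand charge sum = -6.
With Os in oxidation state +2, the complex ion is [Os...]^4−.
Charge balance with lithium (+1) requires 1 complex ion per 4 lithium.

Li4[Os(C2O4)Cl2(NO3)2]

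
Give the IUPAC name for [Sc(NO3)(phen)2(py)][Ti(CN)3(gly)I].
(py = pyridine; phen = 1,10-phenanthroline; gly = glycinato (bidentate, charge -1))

Both ions are complex: the cation is named first with the plain metal name, the anion second with the -ate form; each ion's ligands are alphabetised independently.
Scandium is always +3 in its complexes; the cation's ligand charges sum to -1, so the complex cation is 2+.
A 1:1 salt means the anion carries the equal and opposite charge, 2−.
Anion: ligand charges sum to -5; for the ion to be 2−, Ti = +3.

nitratobis(1,10-phenanthroline)(pyridine)scandium(III) tricyano(glycinato)iodotitanate(III)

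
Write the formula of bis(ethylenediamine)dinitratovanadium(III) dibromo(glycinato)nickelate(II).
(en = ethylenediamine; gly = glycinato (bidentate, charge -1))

[V(en)2(NO3)2][NiBr2(gly)]

Cation [V…]: ligand charges -2, V(III) ⇒ ion charge 1+.
Anion [Ni…]: ligand charges -3, Ni(II) ⇒ ion charge 1−.
One 1+ cation balances one 1− anion.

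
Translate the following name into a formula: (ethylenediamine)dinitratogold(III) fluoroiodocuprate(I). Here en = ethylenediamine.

[Au(en)(NO3)2][CuFI]

Cation [Au…]: ligand charges -2, Au(III) ⇒ ion charge 1+.
Anion [Cu…]: ligand charges -2, Cu(I) ⇒ ion charge 1−.
One 1+ cation balances one 1− anion.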